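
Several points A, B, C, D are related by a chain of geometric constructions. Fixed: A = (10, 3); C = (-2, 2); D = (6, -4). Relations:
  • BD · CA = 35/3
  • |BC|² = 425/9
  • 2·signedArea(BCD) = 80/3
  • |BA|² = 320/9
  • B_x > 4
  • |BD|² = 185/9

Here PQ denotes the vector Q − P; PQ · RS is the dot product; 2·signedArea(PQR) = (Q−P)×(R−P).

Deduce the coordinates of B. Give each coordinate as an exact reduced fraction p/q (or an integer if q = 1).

B = (14/3, 1/3)

1. B_x = 14/3  [2·signedArea(BCD) = 80/3 ∩ BD · CA = 35/3]
2. B_y = 1/3  [2·signedArea(BCD) = 80/3 ∩ BD · CA = 35/3]
   → B = (14/3, 1/3)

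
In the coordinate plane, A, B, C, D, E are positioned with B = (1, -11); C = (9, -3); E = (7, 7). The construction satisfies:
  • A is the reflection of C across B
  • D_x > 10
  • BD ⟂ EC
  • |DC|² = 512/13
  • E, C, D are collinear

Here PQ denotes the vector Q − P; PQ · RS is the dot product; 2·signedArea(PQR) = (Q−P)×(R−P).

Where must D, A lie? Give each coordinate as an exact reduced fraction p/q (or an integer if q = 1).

A = (-7, -19)
D = (133/13, -119/13)

1. D_x = 133/13  [E, C, D are collinear ∩ BD ⟂ EC]
2. D_y = -119/13  [E, C, D are collinear ∩ BD ⟂ EC]
   → D = (133/13, -119/13)
3. A_x = -7  [A is the reflection of C across B]
4. A_y = -19  [A is the reflection of C across B]
   → A = (-7, -19)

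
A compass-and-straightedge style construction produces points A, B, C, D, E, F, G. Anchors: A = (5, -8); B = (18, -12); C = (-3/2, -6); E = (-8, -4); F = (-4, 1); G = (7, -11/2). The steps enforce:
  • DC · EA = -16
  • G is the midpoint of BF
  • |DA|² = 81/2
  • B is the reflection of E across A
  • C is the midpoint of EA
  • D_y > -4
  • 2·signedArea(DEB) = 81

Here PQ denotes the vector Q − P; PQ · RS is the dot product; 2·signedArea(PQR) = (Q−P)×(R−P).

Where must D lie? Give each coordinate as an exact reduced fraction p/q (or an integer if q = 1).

D = (1/2, -7/2)

1. D_x = 1/2  [2·signedArea(DEB) = 81 ∩ DC · EA = -16]
2. D_y = -7/2  [2·signedArea(DEB) = 81 ∩ DC · EA = -16]
   → D = (1/2, -7/2)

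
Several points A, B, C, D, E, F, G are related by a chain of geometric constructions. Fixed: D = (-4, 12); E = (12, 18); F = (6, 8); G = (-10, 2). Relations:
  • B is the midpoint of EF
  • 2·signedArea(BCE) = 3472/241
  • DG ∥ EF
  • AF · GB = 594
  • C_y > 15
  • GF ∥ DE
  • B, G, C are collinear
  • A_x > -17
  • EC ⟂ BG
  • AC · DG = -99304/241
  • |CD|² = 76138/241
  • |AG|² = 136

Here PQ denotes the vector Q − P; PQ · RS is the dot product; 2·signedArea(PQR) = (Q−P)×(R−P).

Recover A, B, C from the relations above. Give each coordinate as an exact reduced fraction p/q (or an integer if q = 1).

1. B_x = 9  [B is the midpoint of EF]
2. B_y = 13  [B is the midpoint of EF]
   → B = (9, 13)
3. C_x = 3233/241  [B, G, C are collinear ∩ EC ⟂ BG]
4. C_y = 3749/241  [B, G, C are collinear ∩ EC ⟂ BG]
   → C = (3233/241, 3749/241)
5. A_x = -16  [AF · GB = 594 ∩ AC · DG = -99304/241]
6. A_y = -8  [AF · GB = 594 ∩ AC · DG = -99304/241]
   → A = (-16, -8)

A = (-16, -8)
B = (9, 13)
C = (3233/241, 3749/241)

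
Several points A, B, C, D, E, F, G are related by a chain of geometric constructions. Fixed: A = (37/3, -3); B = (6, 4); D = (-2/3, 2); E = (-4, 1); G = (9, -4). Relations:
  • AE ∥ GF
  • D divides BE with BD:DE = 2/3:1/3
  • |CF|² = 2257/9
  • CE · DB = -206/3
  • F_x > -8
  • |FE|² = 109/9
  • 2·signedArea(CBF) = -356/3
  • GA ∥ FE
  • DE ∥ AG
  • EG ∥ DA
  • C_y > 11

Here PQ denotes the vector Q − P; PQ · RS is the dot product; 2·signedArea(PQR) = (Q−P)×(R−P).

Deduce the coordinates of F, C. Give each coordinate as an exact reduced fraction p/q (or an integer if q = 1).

1. F_x = -22/3  [GA ∥ FE ∩ AE ∥ GF]
2. F_y = 0  [GA ∥ FE ∩ AE ∥ GF]
   → F = (-22/3, 0)
3. C_x = 3  [CE · DB = -206/3 ∩ 2·signedArea(CBF) = -356/3]
4. C_y = 12  [CE · DB = -206/3 ∩ 2·signedArea(CBF) = -356/3]
   → C = (3, 12)

C = (3, 12)
F = (-22/3, 0)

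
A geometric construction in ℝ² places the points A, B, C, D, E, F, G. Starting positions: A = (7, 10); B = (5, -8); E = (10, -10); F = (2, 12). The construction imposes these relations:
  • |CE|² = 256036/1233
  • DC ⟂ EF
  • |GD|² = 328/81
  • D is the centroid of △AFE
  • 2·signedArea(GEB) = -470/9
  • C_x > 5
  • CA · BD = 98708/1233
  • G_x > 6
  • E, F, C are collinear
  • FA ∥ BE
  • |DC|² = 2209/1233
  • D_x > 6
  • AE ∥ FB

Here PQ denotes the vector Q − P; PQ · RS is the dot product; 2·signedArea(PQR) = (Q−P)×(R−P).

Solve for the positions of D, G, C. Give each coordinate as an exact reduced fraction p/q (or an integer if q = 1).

C = (2086/411, 1456/411)
D = (19/3, 4)
G = (55/9, 2)

1. D_x = 19/3  [D is the centroid of △AFE]
2. D_y = 4  [D is the centroid of △AFE]
   → D = (19/3, 4)
3. G_x = 55/9  [line -2·x + -5·y + 200/9 = 0 ∩ |GD|² = 328/81]
4. G_y = 2  [line -2·x + -5·y + 200/9 = 0 ∩ |GD|² = 328/81]
   → G = (55/9, 2)
5. C_x = 2086/411  [E, F, C are collinear ∩ DC ⟂ EF]
6. C_y = 1456/411  [E, F, C are collinear ∩ DC ⟂ EF]
   → C = (2086/411, 1456/411)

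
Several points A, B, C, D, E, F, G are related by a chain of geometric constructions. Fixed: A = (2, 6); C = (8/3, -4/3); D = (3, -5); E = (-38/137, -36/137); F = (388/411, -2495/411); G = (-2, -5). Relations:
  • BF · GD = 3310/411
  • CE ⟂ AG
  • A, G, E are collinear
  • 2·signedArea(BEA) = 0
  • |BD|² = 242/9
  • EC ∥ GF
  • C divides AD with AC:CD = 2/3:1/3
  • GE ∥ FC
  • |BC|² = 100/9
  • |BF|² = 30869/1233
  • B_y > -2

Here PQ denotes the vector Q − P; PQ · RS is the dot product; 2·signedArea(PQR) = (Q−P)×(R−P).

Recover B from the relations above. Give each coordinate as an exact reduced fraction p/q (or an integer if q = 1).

1. B_x = -2/3  [2·signedArea(BEA) = 0 ∩ BF · GD = 3310/411]
2. B_y = -4/3  [2·signedArea(BEA) = 0 ∩ BF · GD = 3310/411]
   → B = (-2/3, -4/3)

B = (-2/3, -4/3)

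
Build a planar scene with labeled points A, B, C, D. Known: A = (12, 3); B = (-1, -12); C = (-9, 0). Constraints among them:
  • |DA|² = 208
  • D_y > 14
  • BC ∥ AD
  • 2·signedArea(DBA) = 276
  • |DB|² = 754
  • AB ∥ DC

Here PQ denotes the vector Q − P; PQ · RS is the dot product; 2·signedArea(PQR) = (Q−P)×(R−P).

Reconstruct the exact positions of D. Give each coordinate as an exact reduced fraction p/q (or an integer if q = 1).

1. D_x = 4  [AB ∥ DC ∩ BC ∥ AD]
2. D_y = 15  [AB ∥ DC ∩ BC ∥ AD]
   → D = (4, 15)

D = (4, 15)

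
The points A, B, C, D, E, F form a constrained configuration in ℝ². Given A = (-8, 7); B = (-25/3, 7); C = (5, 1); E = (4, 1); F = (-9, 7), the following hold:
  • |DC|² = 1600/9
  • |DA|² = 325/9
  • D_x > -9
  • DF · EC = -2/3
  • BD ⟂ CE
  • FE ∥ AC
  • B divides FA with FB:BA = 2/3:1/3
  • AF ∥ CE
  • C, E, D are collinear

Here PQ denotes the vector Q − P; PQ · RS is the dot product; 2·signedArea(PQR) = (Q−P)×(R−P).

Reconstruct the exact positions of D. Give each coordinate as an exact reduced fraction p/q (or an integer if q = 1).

1. D_x = -25/3  [C, E, D are collinear ∩ BD ⟂ CE]
2. D_y = 1  [C, E, D are collinear ∩ BD ⟂ CE]
   → D = (-25/3, 1)

D = (-25/3, 1)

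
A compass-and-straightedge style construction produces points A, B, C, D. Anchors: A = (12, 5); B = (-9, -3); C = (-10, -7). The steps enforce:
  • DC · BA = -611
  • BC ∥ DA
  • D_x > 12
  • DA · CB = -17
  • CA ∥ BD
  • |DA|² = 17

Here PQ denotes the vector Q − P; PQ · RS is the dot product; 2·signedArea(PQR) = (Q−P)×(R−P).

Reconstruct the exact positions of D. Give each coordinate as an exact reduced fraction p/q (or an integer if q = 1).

D = (13, 9)

1. D_x = 13  [BC ∥ DA ∩ CA ∥ BD]
2. D_y = 9  [BC ∥ DA ∩ CA ∥ BD]
   → D = (13, 9)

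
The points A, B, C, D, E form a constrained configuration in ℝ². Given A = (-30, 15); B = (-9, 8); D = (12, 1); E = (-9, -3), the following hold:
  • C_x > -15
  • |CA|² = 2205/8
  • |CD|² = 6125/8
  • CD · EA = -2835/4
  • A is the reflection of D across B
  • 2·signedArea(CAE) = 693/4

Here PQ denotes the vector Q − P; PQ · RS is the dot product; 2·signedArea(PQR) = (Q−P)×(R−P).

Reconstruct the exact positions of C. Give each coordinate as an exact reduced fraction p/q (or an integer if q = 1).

1. C_x = -57/4  [CD · EA = -2835/4 ∩ 2·signedArea(CAE) = 693/4]
2. C_y = 39/4  [CD · EA = -2835/4 ∩ 2·signedArea(CAE) = 693/4]
   → C = (-57/4, 39/4)

C = (-57/4, 39/4)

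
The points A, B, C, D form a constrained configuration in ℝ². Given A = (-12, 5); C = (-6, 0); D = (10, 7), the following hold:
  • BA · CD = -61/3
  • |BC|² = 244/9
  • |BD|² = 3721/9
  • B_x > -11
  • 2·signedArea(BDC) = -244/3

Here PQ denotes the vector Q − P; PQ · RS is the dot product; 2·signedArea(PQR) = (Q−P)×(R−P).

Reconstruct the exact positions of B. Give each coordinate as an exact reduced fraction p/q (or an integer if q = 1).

1. B_x = -10  [2·signedArea(BDC) = -244/3 ∩ BA · CD = -61/3]
2. B_y = 10/3  [2·signedArea(BDC) = -244/3 ∩ BA · CD = -61/3]
   → B = (-10, 10/3)

B = (-10, 10/3)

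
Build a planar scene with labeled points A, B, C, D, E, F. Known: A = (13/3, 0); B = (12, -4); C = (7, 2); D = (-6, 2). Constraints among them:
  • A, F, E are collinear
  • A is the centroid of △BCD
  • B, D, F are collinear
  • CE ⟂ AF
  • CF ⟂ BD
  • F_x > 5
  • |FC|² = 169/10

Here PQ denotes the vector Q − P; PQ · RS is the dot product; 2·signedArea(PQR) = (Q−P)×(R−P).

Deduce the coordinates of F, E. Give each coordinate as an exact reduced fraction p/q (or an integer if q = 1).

1. F_x = 57/10  [B, D, F are collinear ∩ CF ⟂ BD]
2. F_y = -19/10  [B, D, F are collinear ∩ CF ⟂ BD]
   → F = (57/10, -19/10)
3. E_x = 10586/2465  [A, F, E are collinear ∩ CE ⟂ AF]
4. E_y = 133/2465  [A, F, E are collinear ∩ CE ⟂ AF]
   → E = (10586/2465, 133/2465)

E = (10586/2465, 133/2465)
F = (57/10, -19/10)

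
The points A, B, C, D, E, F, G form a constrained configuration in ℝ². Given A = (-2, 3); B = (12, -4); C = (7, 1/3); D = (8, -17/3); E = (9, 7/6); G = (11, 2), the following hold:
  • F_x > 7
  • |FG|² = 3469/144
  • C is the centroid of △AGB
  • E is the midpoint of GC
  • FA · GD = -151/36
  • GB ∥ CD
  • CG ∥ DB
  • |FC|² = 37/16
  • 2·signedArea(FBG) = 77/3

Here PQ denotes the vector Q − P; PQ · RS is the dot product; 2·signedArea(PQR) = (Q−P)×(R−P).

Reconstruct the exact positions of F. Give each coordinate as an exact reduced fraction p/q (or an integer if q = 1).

1. F_x = 29/4  [2·signedArea(FBG) = 77/3 ∩ FA · GD = -151/36]
2. F_y = -7/6  [2·signedArea(FBG) = 77/3 ∩ FA · GD = -151/36]
   → F = (29/4, -7/6)

F = (29/4, -7/6)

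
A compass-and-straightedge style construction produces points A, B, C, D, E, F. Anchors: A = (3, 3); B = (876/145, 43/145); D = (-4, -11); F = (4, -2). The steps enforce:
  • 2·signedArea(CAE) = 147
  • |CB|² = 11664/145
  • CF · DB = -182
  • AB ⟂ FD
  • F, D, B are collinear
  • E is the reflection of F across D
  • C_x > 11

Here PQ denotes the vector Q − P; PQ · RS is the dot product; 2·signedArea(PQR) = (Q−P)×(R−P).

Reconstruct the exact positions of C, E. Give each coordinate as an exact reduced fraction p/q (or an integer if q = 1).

C = (12, 7)
E = (-12, -20)

1. C_x = 12  [line -1456/145·x + -1638/145·y + 28938/145 = 0 ∩ |CB|² = 11664/145]
2. C_y = 7  [line -1456/145·x + -1638/145·y + 28938/145 = 0 ∩ |CB|² = 11664/145]
   → C = (12, 7)
3. E_x = -12  [E is the reflection of F across D]
4. E_y = -20  [E is the reflection of F across D]
   → E = (-12, -20)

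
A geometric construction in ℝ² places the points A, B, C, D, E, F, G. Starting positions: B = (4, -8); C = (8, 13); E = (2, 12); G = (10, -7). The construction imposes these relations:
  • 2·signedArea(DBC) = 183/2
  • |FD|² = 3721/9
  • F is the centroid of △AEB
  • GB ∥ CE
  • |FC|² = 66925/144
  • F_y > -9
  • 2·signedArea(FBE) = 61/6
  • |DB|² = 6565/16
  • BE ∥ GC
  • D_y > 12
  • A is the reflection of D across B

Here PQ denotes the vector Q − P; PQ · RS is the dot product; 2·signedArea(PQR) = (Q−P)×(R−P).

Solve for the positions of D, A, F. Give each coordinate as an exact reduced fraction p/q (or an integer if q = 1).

1. D_x = 7/2  [line -21·x + 4·y + 49/2 = 0 ∩ |DB|² = 6565/16]
2. D_y = 49/4  [line -21·x + 4·y + 49/2 = 0 ∩ |DB|² = 6565/16]
   → D = (7/2, 49/4)
3. A_x = 9/2  [A is the reflection of D across B]
4. A_y = -113/4  [A is the reflection of D across B]
   → A = (9/2, -113/4)
5. F_x = 7/2  [F is the centroid of △AEB]
6. F_y = -97/12  [F is the centroid of △AEB]
   → F = (7/2, -97/12)

A = (9/2, -113/4)
D = (7/2, 49/4)
F = (7/2, -97/12)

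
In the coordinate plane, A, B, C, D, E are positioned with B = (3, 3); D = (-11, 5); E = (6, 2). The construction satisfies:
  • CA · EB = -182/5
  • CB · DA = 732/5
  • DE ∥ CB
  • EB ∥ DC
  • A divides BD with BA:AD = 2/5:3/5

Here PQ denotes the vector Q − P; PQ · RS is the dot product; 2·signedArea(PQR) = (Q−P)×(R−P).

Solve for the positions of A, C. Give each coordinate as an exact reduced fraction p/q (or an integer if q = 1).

A = (-13/5, 19/5)
C = (-14, 6)

1. A_x = -13/5  [A divides BD with BA:AD = 2/5:3/5]
2. A_y = 19/5  [A divides BD with BA:AD = 2/5:3/5]
   → A = (-13/5, 19/5)
3. C_x = -14  [DE ∥ CB ∩ EB ∥ DC]
4. C_y = 6  [DE ∥ CB ∩ EB ∥ DC]
   → C = (-14, 6)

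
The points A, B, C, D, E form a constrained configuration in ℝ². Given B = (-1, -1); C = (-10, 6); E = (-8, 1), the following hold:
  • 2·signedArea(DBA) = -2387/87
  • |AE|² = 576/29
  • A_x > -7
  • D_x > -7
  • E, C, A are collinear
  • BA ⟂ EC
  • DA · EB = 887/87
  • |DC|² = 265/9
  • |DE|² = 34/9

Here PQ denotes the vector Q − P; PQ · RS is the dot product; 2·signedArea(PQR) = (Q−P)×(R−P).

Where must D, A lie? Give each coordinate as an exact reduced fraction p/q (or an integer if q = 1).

1. A_x = -184/29  [E, C, A are collinear ∩ BA ⟂ EC]
2. A_y = -91/29  [E, C, A are collinear ∩ BA ⟂ EC]
   → A = (-184/29, -91/29)
3. D_x = -19/3  [2·signedArea(DBA) = -2387/87 ∩ DA · EB = 887/87]
4. D_y = 2  [2·signedArea(DBA) = -2387/87 ∩ DA · EB = 887/87]
   → D = (-19/3, 2)

A = (-184/29, -91/29)
D = (-19/3, 2)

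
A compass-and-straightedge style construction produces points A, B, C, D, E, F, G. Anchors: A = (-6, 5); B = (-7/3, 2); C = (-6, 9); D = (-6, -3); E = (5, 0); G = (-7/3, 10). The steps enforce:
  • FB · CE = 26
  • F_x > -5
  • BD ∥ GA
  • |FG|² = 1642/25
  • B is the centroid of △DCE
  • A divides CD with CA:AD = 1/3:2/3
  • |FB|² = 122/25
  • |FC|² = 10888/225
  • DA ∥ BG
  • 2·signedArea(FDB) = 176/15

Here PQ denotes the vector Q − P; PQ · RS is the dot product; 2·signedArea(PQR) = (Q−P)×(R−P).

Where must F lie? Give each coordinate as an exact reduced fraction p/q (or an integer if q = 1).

F = (-68/15, 11/5)

1. F_x = -68/15  [2·signedArea(FDB) = 176/15 ∩ FB · CE = 26]
2. F_y = 11/5  [2·signedArea(FDB) = 176/15 ∩ FB · CE = 26]
   → F = (-68/15, 11/5)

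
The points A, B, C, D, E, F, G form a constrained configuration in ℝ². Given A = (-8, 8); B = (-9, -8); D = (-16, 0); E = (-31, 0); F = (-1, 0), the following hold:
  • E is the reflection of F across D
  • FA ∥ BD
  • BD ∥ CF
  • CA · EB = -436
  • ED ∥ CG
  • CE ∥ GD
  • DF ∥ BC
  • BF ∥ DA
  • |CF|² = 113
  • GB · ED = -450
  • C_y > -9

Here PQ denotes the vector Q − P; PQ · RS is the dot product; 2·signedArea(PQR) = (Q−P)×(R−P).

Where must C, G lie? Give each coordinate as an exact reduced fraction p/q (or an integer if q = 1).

C = (6, -8)
G = (21, -8)

1. C_x = 6  [BD ∥ CF ∩ DF ∥ BC]
2. C_y = -8  [BD ∥ CF ∩ DF ∥ BC]
   → C = (6, -8)
3. G_x = 21  [CE ∥ GD ∩ ED ∥ CG]
4. G_y = -8  [CE ∥ GD ∩ ED ∥ CG]
   → G = (21, -8)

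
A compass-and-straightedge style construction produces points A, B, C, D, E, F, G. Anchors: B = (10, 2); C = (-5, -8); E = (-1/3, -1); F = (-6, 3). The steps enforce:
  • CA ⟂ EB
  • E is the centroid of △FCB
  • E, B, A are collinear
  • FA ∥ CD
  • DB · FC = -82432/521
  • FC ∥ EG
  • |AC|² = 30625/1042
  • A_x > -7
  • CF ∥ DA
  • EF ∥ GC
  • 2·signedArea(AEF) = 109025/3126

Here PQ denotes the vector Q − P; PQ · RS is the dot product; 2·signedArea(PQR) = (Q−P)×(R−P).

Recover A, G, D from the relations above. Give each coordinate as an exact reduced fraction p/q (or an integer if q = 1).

1. A_x = -6785/1042  [E, B, A are collinear ∩ CA ⟂ EB]
2. A_y = -2911/1042  [E, B, A are collinear ∩ CA ⟂ EB]
   → A = (-6785/1042, -2911/1042)
3. G_x = 2/3  [EF ∥ GC ∩ FC ∥ EG]
4. G_y = -12  [EF ∥ GC ∩ FC ∥ EG]
   → G = (2/3, -12)
5. D_x = -5743/1042  [CF ∥ DA ∩ FA ∥ CD]
6. D_y = -14373/1042  [CF ∥ DA ∩ FA ∥ CD]
   → D = (-5743/1042, -14373/1042)

A = (-6785/1042, -2911/1042)
D = (-5743/1042, -14373/1042)
G = (2/3, -12)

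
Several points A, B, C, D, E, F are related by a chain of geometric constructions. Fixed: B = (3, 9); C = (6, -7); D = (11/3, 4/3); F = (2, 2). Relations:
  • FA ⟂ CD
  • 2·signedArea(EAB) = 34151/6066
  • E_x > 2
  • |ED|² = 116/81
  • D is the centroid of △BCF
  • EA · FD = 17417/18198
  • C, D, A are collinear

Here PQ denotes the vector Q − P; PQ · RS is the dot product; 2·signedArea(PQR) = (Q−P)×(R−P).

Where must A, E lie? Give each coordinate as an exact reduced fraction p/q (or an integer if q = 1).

1. A_x = 2273/674  [C, D, A are collinear ∩ FA ⟂ CD]
2. A_y = 1607/674  [C, D, A are collinear ∩ FA ⟂ CD]
   → A = (2273/674, 1607/674)
3. E_x = 23/9  [2·signedArea(EAB) = 34151/6066 ∩ EA · FD = 17417/18198]
4. E_y = 16/9  [2·signedArea(EAB) = 34151/6066 ∩ EA · FD = 17417/18198]
   → E = (23/9, 16/9)

A = (2273/674, 1607/674)
E = (23/9, 16/9)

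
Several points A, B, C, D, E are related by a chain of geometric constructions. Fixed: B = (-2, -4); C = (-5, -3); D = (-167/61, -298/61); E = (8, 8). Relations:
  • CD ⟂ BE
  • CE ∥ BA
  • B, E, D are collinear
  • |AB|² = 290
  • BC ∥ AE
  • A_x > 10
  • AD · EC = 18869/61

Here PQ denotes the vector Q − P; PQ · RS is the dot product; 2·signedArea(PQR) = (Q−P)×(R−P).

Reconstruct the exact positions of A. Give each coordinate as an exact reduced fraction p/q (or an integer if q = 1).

1. A_x = 11  [BC ∥ AE ∩ CE ∥ BA]
2. A_y = 7  [BC ∥ AE ∩ CE ∥ BA]
   → A = (11, 7)

A = (11, 7)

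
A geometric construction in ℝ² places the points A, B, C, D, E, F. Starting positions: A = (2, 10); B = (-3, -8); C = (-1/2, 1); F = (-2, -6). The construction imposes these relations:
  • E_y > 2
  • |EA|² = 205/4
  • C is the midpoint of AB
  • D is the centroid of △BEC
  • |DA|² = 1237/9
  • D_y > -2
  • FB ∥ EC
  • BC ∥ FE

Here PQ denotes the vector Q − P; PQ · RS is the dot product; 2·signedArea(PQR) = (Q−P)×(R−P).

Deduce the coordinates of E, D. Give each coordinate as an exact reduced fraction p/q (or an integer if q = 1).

1. E_x = 1/2  [FB ∥ EC ∩ BC ∥ FE]
2. E_y = 3  [FB ∥ EC ∩ BC ∥ FE]
   → E = (1/2, 3)
3. D_x = -1  [D is the centroid of △BEC]
4. D_y = -4/3  [D is the centroid of △BEC]
   → D = (-1, -4/3)

D = (-1, -4/3)
E = (1/2, 3)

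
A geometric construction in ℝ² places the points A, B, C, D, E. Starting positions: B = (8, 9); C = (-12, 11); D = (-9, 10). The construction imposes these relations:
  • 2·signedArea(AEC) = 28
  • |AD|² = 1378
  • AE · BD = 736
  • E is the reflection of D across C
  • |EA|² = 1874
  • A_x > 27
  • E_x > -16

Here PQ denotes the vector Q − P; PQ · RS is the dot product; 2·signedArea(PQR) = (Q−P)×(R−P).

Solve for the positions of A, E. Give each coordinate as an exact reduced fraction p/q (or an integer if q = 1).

A = (28, 7)
E = (-15, 12)

1. E_x = -15  [E is the reflection of D across C]
2. E_y = 12  [E is the reflection of D across C]
   → E = (-15, 12)
3. A_x = 28  [2·signedArea(AEC) = 28 ∩ AE · BD = 736]
4. A_y = 7  [2·signedArea(AEC) = 28 ∩ AE · BD = 736]
   → A = (28, 7)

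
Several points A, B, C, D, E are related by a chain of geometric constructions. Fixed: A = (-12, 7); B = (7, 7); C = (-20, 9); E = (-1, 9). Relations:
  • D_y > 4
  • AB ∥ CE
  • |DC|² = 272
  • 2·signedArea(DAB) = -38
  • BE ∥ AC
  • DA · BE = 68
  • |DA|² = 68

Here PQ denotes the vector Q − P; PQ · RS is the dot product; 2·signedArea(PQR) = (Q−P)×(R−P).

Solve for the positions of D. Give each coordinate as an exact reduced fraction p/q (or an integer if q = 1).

1. D_x = -4  [2·signedArea(DAB) = -38 ∩ DA · BE = 68]
2. D_y = 5  [2·signedArea(DAB) = -38 ∩ DA · BE = 68]
   → D = (-4, 5)

D = (-4, 5)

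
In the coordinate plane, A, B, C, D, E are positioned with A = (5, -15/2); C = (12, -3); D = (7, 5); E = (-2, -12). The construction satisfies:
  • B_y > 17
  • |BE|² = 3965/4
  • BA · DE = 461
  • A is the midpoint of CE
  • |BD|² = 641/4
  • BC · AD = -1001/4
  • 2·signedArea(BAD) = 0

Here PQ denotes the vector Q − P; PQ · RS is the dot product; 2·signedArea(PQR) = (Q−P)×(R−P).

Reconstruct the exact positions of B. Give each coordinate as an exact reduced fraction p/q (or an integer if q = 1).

1. B_x = 9  [2·signedArea(BAD) = 0 ∩ BA · DE = 461]
2. B_y = 35/2  [2·signedArea(BAD) = 0 ∩ BA · DE = 461]
   → B = (9, 35/2)

B = (9, 35/2)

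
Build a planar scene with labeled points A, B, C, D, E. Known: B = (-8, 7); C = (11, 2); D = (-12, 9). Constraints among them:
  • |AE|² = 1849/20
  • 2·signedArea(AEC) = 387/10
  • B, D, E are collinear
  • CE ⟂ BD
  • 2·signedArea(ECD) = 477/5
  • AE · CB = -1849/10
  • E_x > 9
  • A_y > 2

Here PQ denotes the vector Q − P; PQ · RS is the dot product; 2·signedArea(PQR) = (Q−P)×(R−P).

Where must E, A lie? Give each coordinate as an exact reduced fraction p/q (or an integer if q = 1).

1. E_x = 46/5  [B, D, E are collinear ∩ CE ⟂ BD]
2. E_y = -8/5  [B, D, E are collinear ∩ CE ⟂ BD]
   → E = (46/5, -8/5)
3. A_x = 3/5  [AE · CB = -1849/10 ∩ 2·signedArea(AEC) = 387/10]
4. A_y = 27/10  [AE · CB = -1849/10 ∩ 2·signedArea(AEC) = 387/10]
   → A = (3/5, 27/10)

A = (3/5, 27/10)
E = (46/5, -8/5)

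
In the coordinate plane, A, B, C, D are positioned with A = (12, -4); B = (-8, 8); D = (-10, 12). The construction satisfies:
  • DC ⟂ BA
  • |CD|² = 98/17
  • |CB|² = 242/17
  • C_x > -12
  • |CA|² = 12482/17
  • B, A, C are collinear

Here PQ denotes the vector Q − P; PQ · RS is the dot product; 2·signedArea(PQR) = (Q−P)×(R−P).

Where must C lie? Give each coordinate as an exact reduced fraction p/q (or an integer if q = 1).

1. C_x = -191/17  [B, A, C are collinear ∩ DC ⟂ BA]
2. C_y = 169/17  [B, A, C are collinear ∩ DC ⟂ BA]
   → C = (-191/17, 169/17)

C = (-191/17, 169/17)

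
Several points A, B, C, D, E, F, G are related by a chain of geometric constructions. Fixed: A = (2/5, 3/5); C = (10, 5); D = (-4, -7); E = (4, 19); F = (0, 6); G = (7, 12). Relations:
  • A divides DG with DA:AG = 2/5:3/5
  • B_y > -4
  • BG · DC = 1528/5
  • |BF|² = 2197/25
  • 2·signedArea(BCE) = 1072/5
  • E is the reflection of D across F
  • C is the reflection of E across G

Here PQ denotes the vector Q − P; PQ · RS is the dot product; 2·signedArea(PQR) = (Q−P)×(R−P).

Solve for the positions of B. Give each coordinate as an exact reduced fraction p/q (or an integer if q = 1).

1. B_x = -9/5  [2·signedArea(BCE) = 1072/5 ∩ BG · DC = 1528/5]
2. B_y = -16/5  [2·signedArea(BCE) = 1072/5 ∩ BG · DC = 1528/5]
   → B = (-9/5, -16/5)

B = (-9/5, -16/5)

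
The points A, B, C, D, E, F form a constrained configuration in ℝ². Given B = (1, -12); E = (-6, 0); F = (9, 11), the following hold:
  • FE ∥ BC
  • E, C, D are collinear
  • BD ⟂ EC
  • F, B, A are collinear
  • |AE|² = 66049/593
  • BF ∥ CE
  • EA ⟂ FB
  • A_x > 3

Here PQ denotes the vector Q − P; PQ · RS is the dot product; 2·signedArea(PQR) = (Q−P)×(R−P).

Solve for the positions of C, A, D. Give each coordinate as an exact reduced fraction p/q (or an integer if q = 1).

A = (2353/593, -2056/593)
C = (-14, -23)
D = (-5318/593, -5060/593)

1. C_x = -14  [BF ∥ CE ∩ FE ∥ BC]
2. C_y = -23  [BF ∥ CE ∩ FE ∥ BC]
   → C = (-14, -23)
3. A_x = 2353/593  [F, B, A are collinear ∩ EA ⟂ FB]
4. A_y = -2056/593  [F, B, A are collinear ∩ EA ⟂ FB]
   → A = (2353/593, -2056/593)
5. D_x = -5318/593  [E, C, D are collinear ∩ BD ⟂ EC]
6. D_y = -5060/593  [E, C, D are collinear ∩ BD ⟂ EC]
   → D = (-5318/593, -5060/593)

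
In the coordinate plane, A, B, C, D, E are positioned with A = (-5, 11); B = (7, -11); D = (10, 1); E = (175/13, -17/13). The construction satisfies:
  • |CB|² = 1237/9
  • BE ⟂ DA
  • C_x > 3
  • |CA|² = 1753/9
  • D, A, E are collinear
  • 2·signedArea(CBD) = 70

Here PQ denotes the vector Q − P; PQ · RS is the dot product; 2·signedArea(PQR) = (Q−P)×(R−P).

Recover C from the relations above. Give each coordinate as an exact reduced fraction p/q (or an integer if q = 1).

C = (4, 1/3)

1. C_x = 4  [line -12·x + 3·y + 47 = 0 ∩ |CB|² = 1237/9]
2. C_y = 1/3  [line -12·x + 3·y + 47 = 0 ∩ |CB|² = 1237/9]
   → C = (4, 1/3)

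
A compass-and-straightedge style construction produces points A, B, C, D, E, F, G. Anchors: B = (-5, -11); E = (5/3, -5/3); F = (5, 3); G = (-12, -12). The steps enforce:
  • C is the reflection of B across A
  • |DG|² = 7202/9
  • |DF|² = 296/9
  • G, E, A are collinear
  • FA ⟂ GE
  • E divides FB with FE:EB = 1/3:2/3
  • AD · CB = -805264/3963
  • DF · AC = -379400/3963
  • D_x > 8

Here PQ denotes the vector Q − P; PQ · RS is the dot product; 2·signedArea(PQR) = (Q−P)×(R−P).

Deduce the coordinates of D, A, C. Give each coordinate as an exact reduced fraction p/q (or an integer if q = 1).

1. A_x = 7969/1321  [G, E, A are collinear ∩ FA ⟂ GE]
2. A_y = 2159/1321  [G, E, A are collinear ∩ FA ⟂ GE]
   → A = (7969/1321, 2159/1321)
3. C_x = 22543/1321  [C is the reflection of B across A]
4. C_y = 18849/1321  [C is the reflection of B across A]
   → C = (22543/1321, 18849/1321)
5. D_x = 25/3  [line -14574/1321·x + -16690/1321·y + 748220/3963 = 0 ∩ |DG|² = 7202/9]
6. D_y = 23/3  [line -14574/1321·x + -16690/1321·y + 748220/3963 = 0 ∩ |DG|² = 7202/9]
   → D = (25/3, 23/3)

A = (7969/1321, 2159/1321)
C = (22543/1321, 18849/1321)
D = (25/3, 23/3)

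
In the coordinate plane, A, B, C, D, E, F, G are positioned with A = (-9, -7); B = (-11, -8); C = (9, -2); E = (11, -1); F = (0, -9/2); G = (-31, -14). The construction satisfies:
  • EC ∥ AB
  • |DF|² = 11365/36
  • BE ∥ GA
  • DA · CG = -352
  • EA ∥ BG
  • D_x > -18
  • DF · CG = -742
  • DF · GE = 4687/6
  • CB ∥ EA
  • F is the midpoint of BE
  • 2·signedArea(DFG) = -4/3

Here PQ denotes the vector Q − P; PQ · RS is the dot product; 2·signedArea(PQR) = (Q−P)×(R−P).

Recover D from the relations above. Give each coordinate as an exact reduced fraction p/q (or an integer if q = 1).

1. D_x = -17  [DA · CG = -352 ∩ DF · GE = 4687/6]
2. D_y = -29/3  [DA · CG = -352 ∩ DF · GE = 4687/6]
   → D = (-17, -29/3)

D = (-17, -29/3)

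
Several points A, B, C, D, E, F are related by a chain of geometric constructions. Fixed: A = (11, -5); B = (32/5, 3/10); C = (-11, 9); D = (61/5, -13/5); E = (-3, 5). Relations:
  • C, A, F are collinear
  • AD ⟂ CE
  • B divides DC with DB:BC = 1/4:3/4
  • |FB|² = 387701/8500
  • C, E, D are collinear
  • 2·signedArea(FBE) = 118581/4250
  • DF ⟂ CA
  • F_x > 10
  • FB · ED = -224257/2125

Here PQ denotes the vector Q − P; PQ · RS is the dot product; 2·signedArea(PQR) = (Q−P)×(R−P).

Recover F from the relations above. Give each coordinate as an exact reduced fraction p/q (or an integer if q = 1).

1. F_x = 4576/425  [C, A, F are collinear ∩ DF ⟂ CA]
2. F_y = -2062/425  [C, A, F are collinear ∩ DF ⟂ CA]
   → F = (4576/425, -2062/425)

F = (4576/425, -2062/425)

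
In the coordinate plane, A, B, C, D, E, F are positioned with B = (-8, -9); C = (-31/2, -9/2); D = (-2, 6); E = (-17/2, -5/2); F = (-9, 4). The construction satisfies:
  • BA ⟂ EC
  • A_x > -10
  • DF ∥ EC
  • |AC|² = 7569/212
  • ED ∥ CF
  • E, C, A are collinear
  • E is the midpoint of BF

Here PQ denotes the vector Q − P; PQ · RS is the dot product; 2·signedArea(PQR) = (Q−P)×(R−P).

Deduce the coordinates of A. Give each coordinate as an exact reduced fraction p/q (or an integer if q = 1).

A = (-517/53, -303/106)

1. A_x = -517/53  [E, C, A are collinear ∩ BA ⟂ EC]
2. A_y = -303/106  [E, C, A are collinear ∩ BA ⟂ EC]
   → A = (-517/53, -303/106)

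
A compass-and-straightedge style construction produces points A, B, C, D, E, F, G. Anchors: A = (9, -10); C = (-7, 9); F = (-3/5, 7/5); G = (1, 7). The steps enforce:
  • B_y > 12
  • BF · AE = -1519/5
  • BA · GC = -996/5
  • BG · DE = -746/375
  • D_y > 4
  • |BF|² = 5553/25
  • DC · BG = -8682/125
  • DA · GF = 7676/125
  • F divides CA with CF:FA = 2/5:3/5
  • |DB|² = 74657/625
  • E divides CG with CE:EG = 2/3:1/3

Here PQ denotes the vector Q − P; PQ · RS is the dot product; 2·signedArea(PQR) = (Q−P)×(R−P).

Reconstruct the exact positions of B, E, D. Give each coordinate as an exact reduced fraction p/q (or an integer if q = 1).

1. B_x = -51/5  [line 8·x + -2·y + 536/5 = 0 ∩ |BF|² = 5553/25]
2. B_y = 64/5  [line 8·x + -2·y + 536/5 = 0 ∩ |BF|² = 5553/25]
   → B = (-51/5, 64/5)
3. E_x = -5/3  [BF · AE = -1519/5 ∩ E divides CG with CE:EG = 2/3:1/3]
4. E_y = 23/3  [BF · AE = -1519/5 ∩ E divides CG with CE:EG = 2/3:1/3]
   → E = (-5/3, 23/3)
5. D_x = -79/25  [DC · BG = -8682/125 ∩ DA · GF = 7676/125]
6. D_y = 111/25  [DC · BG = -8682/125 ∩ DA · GF = 7676/125]
   → D = (-79/25, 111/25)

B = (-51/5, 64/5)
D = (-79/25, 111/25)
E = (-5/3, 23/3)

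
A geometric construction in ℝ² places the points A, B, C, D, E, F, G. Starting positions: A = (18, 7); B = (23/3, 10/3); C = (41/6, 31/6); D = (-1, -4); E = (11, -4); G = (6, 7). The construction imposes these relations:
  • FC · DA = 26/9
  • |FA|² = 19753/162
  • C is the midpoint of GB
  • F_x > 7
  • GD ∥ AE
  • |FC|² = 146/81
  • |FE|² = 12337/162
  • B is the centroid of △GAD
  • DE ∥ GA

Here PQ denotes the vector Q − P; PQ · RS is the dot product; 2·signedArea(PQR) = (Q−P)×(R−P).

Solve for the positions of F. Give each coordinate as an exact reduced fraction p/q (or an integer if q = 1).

F = (133/18, 71/18)

1. F_x = 133/18  [line -19·x + -11·y + 1654/9 = 0 ∩ |FC|² = 146/81]
2. F_y = 71/18  [line -19·x + -11·y + 1654/9 = 0 ∩ |FC|² = 146/81]
   → F = (133/18, 71/18)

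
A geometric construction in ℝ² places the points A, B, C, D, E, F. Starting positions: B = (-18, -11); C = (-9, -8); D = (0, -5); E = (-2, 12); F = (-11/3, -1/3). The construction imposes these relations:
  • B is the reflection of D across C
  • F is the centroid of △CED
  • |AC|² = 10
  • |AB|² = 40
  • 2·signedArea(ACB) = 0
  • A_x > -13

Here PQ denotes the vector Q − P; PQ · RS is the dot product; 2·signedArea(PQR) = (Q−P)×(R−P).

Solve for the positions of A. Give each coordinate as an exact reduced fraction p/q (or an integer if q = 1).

1. A_x = -12  [line 3·x + -9·y + -45 = 0 ∩ |AB|² = 40]
2. A_y = -9  [line 3·x + -9·y + -45 = 0 ∩ |AB|² = 40]
   → A = (-12, -9)

A = (-12, -9)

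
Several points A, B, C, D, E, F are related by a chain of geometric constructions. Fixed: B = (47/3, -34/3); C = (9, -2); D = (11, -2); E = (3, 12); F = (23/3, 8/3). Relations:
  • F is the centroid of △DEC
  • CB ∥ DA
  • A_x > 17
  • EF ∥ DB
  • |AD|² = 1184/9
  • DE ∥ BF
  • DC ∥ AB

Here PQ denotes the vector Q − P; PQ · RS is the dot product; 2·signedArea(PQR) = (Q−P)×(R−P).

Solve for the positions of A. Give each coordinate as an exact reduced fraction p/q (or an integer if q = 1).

A = (53/3, -34/3)

1. A_x = 53/3  [DC ∥ AB ∩ CB ∥ DA]
2. A_y = -34/3  [DC ∥ AB ∩ CB ∥ DA]
   → A = (53/3, -34/3)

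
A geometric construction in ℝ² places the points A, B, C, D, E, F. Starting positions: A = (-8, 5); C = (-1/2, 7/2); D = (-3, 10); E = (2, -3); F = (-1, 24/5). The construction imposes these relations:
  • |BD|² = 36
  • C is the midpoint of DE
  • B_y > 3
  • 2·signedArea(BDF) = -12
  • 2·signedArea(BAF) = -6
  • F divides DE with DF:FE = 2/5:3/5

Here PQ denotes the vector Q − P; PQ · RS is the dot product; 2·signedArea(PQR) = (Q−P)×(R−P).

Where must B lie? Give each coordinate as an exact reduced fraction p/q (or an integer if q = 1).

1. B_x = -3  [2·signedArea(BAF) = -6 ∩ 2·signedArea(BDF) = -12]
2. B_y = 4  [2·signedArea(BAF) = -6 ∩ 2·signedArea(BDF) = -12]
   → B = (-3, 4)

B = (-3, 4)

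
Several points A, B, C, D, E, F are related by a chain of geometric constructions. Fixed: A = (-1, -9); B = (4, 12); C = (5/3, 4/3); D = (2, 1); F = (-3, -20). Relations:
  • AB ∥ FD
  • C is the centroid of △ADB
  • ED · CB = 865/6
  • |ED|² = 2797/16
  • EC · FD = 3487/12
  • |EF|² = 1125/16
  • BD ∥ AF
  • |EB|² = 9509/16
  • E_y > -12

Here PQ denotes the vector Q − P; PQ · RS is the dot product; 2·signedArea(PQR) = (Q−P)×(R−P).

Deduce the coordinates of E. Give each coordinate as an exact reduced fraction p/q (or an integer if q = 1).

E = (-3/2, -47/4)

1. E_x = -3/2  [EC · FD = 3487/12 ∩ ED · CB = 865/6]
2. E_y = -47/4  [EC · FD = 3487/12 ∩ ED · CB = 865/6]
   → E = (-3/2, -47/4)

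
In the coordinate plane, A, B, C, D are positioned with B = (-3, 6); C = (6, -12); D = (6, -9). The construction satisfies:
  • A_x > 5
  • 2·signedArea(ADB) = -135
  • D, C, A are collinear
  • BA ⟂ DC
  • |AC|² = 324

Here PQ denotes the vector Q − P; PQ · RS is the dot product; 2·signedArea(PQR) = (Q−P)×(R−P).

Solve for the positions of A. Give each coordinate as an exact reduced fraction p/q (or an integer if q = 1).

1. A_x = 6  [D, C, A are collinear ∩ BA ⟂ DC]
2. A_y = 6  [D, C, A are collinear ∩ BA ⟂ DC]
   → A = (6, 6)

A = (6, 6)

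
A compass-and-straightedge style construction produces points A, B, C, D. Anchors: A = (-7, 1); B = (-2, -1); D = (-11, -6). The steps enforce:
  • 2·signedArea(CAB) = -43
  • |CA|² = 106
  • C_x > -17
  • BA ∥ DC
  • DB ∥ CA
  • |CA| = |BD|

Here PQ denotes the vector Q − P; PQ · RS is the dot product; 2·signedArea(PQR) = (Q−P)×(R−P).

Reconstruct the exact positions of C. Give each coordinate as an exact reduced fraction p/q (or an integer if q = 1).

C = (-16, -4)

1. C_x = -16  [DB ∥ CA ∩ BA ∥ DC]
2. C_y = -4  [DB ∥ CA ∩ BA ∥ DC]
   → C = (-16, -4)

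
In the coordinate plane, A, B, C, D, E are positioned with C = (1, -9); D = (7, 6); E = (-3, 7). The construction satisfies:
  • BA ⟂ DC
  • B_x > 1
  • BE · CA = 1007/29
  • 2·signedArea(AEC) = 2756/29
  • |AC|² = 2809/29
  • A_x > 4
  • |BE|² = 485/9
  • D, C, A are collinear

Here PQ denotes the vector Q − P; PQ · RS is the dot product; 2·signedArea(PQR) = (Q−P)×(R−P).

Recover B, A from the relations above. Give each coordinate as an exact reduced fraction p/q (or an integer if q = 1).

1. A_x = 135/29  [D, C, A are collinear ∩ 2·signedArea(AEC) = 2756/29]
2. A_y = 4/29  [D, C, A are collinear ∩ 2·signedArea(AEC) = 2756/29]
   → A = (135/29, 4/29)
3. B_x = 5/3  [line -106/29·x + -265/29·y + 530/29 = 0 ∩ |BE|² = 485/9]
4. B_y = 4/3  [line -106/29·x + -265/29·y + 530/29 = 0 ∩ |BE|² = 485/9]
   → B = (5/3, 4/3)

A = (135/29, 4/29)
B = (5/3, 4/3)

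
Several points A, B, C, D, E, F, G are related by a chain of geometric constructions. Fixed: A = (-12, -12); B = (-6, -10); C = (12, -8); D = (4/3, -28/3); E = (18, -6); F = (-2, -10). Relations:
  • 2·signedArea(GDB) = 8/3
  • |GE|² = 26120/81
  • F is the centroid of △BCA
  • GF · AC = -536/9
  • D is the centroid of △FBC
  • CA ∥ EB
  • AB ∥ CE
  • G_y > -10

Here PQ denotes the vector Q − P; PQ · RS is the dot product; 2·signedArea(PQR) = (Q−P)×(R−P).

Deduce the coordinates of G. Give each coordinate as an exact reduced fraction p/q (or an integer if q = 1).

G = (4/9, -88/9)

1. G_x = 4/9  [2·signedArea(GDB) = 8/3 ∩ GF · AC = -536/9]
2. G_y = -88/9  [2·signedArea(GDB) = 8/3 ∩ GF · AC = -536/9]
   → G = (4/9, -88/9)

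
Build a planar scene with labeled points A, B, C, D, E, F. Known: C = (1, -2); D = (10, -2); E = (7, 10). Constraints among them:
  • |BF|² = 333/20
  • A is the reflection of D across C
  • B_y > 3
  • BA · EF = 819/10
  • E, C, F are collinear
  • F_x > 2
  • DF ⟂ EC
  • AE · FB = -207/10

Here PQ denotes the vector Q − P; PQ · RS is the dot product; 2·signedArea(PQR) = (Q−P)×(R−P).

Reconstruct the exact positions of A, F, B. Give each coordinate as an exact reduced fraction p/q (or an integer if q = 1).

1. A_x = -8  [A is the reflection of D across C]
2. A_y = -2  [A is the reflection of D across C]
   → A = (-8, -2)
3. F_x = 14/5  [E, C, F are collinear ∩ DF ⟂ EC]
4. F_y = 8/5  [E, C, F are collinear ∩ DF ⟂ EC]
   → F = (14/5, 8/5)
5. B_x = -1/2  [BA · EF = 819/10 ∩ AE · FB = -207/10]
6. B_y = 4  [BA · EF = 819/10 ∩ AE · FB = -207/10]
   → B = (-1/2, 4)

A = (-8, -2)
B = (-1/2, 4)
F = (14/5, 8/5)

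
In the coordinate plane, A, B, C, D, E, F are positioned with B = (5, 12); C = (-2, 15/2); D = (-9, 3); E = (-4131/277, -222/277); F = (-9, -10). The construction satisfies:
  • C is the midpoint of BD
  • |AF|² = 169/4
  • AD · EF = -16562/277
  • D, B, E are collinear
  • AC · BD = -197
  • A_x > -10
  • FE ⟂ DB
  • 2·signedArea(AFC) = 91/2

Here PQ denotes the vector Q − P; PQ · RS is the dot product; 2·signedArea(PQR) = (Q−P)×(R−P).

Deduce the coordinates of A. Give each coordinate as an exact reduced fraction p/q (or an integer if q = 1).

A = (-9, -7/2)

1. A_x = -9  [2·signedArea(AFC) = 91/2 ∩ AC · BD = -197]
2. A_y = -7/2  [2·signedArea(AFC) = 91/2 ∩ AC · BD = -197]
   → A = (-9, -7/2)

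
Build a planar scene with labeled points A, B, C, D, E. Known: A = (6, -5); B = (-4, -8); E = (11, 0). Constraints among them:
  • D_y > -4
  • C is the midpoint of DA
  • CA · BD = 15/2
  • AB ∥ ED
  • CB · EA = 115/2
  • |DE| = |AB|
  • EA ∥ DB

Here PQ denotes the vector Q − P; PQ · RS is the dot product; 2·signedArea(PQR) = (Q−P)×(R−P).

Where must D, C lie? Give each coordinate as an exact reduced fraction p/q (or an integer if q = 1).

1. D_x = 1  [EA ∥ DB ∩ AB ∥ ED]
2. D_y = -3  [EA ∥ DB ∩ AB ∥ ED]
   → D = (1, -3)
3. C_x = 7/2  [C is the midpoint of DA]
4. C_y = -4  [C is the midpoint of DA]
   → C = (7/2, -4)

C = (7/2, -4)
D = (1, -3)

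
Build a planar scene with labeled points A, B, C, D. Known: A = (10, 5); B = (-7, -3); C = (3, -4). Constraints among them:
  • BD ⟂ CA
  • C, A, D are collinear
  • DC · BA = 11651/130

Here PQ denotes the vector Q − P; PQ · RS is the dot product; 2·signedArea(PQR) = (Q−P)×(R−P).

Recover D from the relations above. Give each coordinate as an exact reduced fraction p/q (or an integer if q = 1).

1. D_x = -37/130  [C, A, D are collinear ∩ BD ⟂ CA]
2. D_y = -1069/130  [C, A, D are collinear ∩ BD ⟂ CA]
   → D = (-37/130, -1069/130)

D = (-37/130, -1069/130)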